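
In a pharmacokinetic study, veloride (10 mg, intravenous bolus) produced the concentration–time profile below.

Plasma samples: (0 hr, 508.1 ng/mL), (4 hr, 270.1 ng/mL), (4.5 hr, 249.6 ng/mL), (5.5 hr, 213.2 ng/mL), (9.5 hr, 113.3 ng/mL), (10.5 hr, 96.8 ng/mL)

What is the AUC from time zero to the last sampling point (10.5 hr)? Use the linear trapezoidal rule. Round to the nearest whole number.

AUC = 2676 ng/mL·hr

Trapezoidal AUC_0→10.5:
  [0→4]: (508.1+270.1)/2 × 4 = 1556.4
  [4→4.5]: (270.1+249.6)/2 × 0.5 = 129.925
  [4.5→5.5]: (249.6+213.2)/2 × 1 = 231.4
  [5.5→9.5]: (213.2+113.3)/2 × 4 = 653.0
  [9.5→10.5]: (113.3+96.8)/2 × 1 = 105.05
  Sum = 2675.775 ng/mL·hr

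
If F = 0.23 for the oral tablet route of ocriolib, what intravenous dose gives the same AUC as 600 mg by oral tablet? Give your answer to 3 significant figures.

D_iv = 138 mg

Systemic exposure from an extravascular dose = F × D_ev, so the equivalent IV dose is F × D_ev.
D_iv = F × D_ev = 0.23 × 600 = 138 mg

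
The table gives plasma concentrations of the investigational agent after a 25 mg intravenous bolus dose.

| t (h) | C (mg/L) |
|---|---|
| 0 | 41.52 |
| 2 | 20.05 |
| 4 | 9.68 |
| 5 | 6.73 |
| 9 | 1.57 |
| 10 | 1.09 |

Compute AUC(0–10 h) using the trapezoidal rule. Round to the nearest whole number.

AUC = 117 mg/L·h

Trapezoidal AUC_0→10:
  [0→2]: (41.52+20.05)/2 × 2 = 61.57
  [2→4]: (20.05+9.68)/2 × 2 = 29.73
  [4→5]: (9.68+6.73)/2 × 1 = 8.205
  [5→9]: (6.73+1.57)/2 × 4 = 16.6
  [9→10]: (1.57+1.09)/2 × 1 = 1.33
  Sum = 117.435 mg/L·h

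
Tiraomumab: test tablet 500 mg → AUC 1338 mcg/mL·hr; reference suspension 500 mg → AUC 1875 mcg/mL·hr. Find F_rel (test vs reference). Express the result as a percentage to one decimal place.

F_rel = (AUC_test/D_test) / (AUC_ref/D_ref)
      = (1338/500) / (1875/500)
      = 2.676 / 3.75 = 0.7136 = 71.36%

F_rel = 71.4%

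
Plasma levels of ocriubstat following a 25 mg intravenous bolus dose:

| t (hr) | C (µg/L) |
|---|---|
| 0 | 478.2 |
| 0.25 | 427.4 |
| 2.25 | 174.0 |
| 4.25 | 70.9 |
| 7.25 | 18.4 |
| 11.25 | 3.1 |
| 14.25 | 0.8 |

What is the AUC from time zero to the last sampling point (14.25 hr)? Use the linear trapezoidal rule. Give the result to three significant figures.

AUC = 1140 µg/L·hr

Trapezoidal AUC_0→14.25:
  [0→0.25]: (478.2+427.4)/2 × 0.25 = 113.2
  [0.25→2.25]: (427.4+174.0)/2 × 2 = 601.4
  [2.25→4.25]: (174.0+70.9)/2 × 2 = 244.9
  [4.25→7.25]: (70.9+18.4)/2 × 3 = 133.95
  [7.25→11.25]: (18.4+3.1)/2 × 4 = 43.0
  [11.25→14.25]: (3.1+0.8)/2 × 3 = 5.85
  Sum = 1142.3 µg/L·hr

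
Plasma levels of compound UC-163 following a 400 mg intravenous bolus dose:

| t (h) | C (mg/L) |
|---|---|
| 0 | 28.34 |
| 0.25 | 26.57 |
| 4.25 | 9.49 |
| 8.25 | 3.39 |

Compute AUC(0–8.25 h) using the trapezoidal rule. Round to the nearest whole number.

Trapezoidal AUC_0→8.25:
  [0→0.25]: (28.34+26.57)/2 × 0.25 = 6.86375
  [0.25→4.25]: (26.57+9.49)/2 × 4 = 72.12
  [4.25→8.25]: (9.49+3.39)/2 × 4 = 25.76
  Sum = 104.74375 mg/L·h

AUC = 105 mg/L·h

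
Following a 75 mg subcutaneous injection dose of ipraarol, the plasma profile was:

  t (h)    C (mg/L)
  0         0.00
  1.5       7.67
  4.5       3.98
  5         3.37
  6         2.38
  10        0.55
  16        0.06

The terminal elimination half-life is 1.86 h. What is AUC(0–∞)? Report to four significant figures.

AUC = 35.79 mg/L·h

Trapezoidal AUC_0→16:
  [0→1.5]: (0.00+7.67)/2 × 1.5 = 5.7525
  [1.5→4.5]: (7.67+3.98)/2 × 3 = 17.475
  [4.5→5]: (3.98+3.37)/2 × 0.5 = 1.8375
  [5→6]: (3.37+2.38)/2 × 1 = 2.875
  [6→10]: (2.38+0.55)/2 × 4 = 5.86
  [10→16]: (0.55+0.06)/2 × 6 = 1.83
  Sum = 35.63 mg/L·h
k_e = ln2 / t½ = 0.693147 / 1.86 = 0.3727 h^-1
Extrapolated tail: C_last / k_e = 0.06 / 0.3727 = 0.161
AUC_0→∞ = 35.63 + 0.161 = 35.791 mg/L·h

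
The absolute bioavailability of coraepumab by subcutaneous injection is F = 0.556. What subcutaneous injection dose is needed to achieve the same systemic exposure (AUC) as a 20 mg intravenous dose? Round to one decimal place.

D_subcutaneous = 36.0 mg

For equal systemic exposure: F × D_ev = D_iv
D_ev = D_iv / F = 20 / 0.556 = 35.9712 mg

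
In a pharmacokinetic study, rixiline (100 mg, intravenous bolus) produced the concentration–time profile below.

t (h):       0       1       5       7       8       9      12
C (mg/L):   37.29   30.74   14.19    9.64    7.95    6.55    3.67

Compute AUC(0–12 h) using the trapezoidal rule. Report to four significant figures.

Trapezoidal AUC_0→12:
  [0→1]: (37.29+30.74)/2 × 1 = 34.015
  [1→5]: (30.74+14.19)/2 × 4 = 89.86
  [5→7]: (14.19+9.64)/2 × 2 = 23.83
  [7→8]: (9.64+7.95)/2 × 1 = 8.795
  [8→9]: (7.95+6.55)/2 × 1 = 7.25
  [9→12]: (6.55+3.67)/2 × 3 = 15.33
  Sum = 179.08 mg/L·h

AUC = 179.1 mg/L·h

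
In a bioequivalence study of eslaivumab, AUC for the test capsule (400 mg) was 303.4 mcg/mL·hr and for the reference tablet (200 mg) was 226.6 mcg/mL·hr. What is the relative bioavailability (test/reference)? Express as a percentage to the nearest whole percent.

F_rel = (AUC_test/D_test) / (AUC_ref/D_ref)
      = (303.4/400) / (226.6/200)
      = 0.7585 / 1.133 = 0.6695 = 66.95%

F_rel = 67%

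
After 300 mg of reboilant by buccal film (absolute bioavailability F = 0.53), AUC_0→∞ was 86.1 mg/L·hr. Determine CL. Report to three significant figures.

CL = F × Dose / AUC_0→∞
   = 0.53 × 300 / 86.1 = 1.84669 L/hr

CL = 1.85 L/hr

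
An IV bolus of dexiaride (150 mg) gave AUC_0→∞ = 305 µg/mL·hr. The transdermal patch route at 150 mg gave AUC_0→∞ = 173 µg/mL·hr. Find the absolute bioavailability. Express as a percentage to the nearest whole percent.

F = (AUC_ev / D_ev) / (AUC_iv / D_iv)
  = (173/150) / (305/150)
  = 1.15333 / 2.03333 = 0.5672
  = 56.72%

F = 57%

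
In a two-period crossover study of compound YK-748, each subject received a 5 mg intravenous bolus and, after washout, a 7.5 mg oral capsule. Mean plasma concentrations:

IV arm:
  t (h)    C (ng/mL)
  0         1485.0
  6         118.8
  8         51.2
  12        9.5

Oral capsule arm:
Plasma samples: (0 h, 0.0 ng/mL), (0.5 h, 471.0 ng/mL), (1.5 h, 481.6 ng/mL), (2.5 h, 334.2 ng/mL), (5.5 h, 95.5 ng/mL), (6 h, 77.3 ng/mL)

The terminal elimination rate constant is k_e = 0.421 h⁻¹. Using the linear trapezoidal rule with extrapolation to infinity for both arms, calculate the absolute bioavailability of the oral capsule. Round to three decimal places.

Trapezoidal AUC_0→12 (IV):
  [0→6]: (1485.0+118.8)/2 × 6 = 4811.4
  [6→8]: (118.8+51.2)/2 × 2 = 170.0
  [8→12]: (51.2+9.5)/2 × 4 = 121.4
  Sum = 5102.8 ng/mL·h
IV tail: 9.5/0.421 = 22.565; AUC_iv,0→∞ = 5102.8 + 22.565 = 5125.365 ng/mL·h
Trapezoidal AUC_0→6 (oral capsule):
  [0→0.5]: (0.0+471.0)/2 × 0.5 = 117.75
  [0.5→1.5]: (471.0+481.6)/2 × 1 = 476.3
  [1.5→2.5]: (481.6+334.2)/2 × 1 = 407.9
  [2.5→5.5]: (334.2+95.5)/2 × 3 = 644.55
  [5.5→6]: (95.5+77.3)/2 × 0.5 = 43.2
  Sum = 1689.7 ng/mL·h
oral capsule tail: 77.3/0.421 = 183.610; AUC_ev,0→∞ = 1689.7 + 183.610 = 1873.31 ng/mL·h
F = (AUC_ev/D_ev)/(AUC_iv/D_iv) = (1873.31/7.5)/(5125.365/5) = 249.775/1025.073 = 0.2437

F = 0.244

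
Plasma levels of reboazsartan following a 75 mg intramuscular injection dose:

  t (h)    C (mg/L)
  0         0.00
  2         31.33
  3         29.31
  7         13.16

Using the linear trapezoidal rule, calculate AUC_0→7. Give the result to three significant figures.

AUC = 147 mg/L·h

Trapezoidal AUC_0→7:
  [0→2]: (0.00+31.33)/2 × 2 = 31.33
  [2→3]: (31.33+29.31)/2 × 1 = 30.32
  [3→7]: (29.31+13.16)/2 × 4 = 84.94
  Sum = 146.59 mg/L·h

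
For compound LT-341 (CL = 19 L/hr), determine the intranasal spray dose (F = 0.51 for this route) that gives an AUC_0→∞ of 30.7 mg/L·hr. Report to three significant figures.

Dose = CL × AUC_0→∞ / F
     = 19 × 30.7 / 0.51 = 1143.73 mg

Dose = 1140 mg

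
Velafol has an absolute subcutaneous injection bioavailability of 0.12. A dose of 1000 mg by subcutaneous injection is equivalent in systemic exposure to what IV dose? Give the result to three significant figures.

D_iv = 120 mg

Systemic exposure from an extravascular dose = F × D_ev, so the equivalent IV dose is F × D_ev.
D_iv = F × D_ev = 0.12 × 1000 = 120 mg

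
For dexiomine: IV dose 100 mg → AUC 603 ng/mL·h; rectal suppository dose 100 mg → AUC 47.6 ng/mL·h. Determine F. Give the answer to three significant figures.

F = (AUC_ev / D_ev) / (AUC_iv / D_iv)
  = (47.6/100) / (603/100)
  = 0.476 / 6.03 = 0.0789

F = 0.0789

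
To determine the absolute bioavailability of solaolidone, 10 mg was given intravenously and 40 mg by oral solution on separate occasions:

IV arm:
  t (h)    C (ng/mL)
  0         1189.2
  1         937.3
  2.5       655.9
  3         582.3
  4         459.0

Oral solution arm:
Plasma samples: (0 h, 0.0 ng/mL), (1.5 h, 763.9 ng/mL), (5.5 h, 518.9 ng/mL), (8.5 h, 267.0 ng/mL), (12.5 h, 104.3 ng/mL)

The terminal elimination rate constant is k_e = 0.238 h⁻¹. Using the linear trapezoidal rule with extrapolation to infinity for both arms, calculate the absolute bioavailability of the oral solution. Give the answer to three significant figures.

F = 0.274

Trapezoidal AUC_0→4 (IV):
  [0→1]: (1189.2+937.3)/2 × 1 = 1063.25
  [1→2.5]: (937.3+655.9)/2 × 1.5 = 1194.9
  [2.5→3]: (655.9+582.3)/2 × 0.5 = 309.55
  [3→4]: (582.3+459.0)/2 × 1 = 520.65
  Sum = 3088.35 ng/mL·h
IV tail: 459.0/0.238 = 1928.571; AUC_iv,0→∞ = 3088.35 + 1928.571 = 5016.921 ng/mL·h
Trapezoidal AUC_0→12.5 (oral solution):
  [0→1.5]: (0.0+763.9)/2 × 1.5 = 572.925
  [1.5→5.5]: (763.9+518.9)/2 × 4 = 2565.6
  [5.5→8.5]: (518.9+267.0)/2 × 3 = 1178.85
  [8.5→12.5]: (267.0+104.3)/2 × 4 = 742.6
  Sum = 5059.975 ng/mL·h
oral solution tail: 104.3/0.238 = 438.235; AUC_ev,0→∞ = 5059.975 + 438.235 = 5498.21 ng/mL·h
F = (AUC_ev/D_ev)/(AUC_iv/D_iv) = (5498.21/40)/(5016.921/10) = 137.45525/501.6921 = 0.2740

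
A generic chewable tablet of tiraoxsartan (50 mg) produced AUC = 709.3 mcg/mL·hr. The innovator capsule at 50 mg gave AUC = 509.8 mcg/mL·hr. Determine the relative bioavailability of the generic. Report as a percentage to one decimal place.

F_rel = 139.1%

F_rel = (AUC_test/D_test) / (AUC_ref/D_ref)
      = (709.3/50) / (509.8/50)
      = 14.186 / 10.196 = 1.3913 = 139.13%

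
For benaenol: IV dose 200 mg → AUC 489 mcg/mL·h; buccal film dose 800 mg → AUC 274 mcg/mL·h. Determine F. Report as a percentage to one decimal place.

F = 14.0%

F = (AUC_ev / D_ev) / (AUC_iv / D_iv)
  = (274/800) / (489/200)
  = 0.3425 / 2.445 = 0.1401
  = 14.01%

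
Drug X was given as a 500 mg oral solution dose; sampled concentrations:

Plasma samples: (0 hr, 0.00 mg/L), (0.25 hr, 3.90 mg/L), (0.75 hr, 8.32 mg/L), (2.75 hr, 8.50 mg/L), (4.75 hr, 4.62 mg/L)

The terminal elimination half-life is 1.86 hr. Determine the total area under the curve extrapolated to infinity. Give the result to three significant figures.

AUC = 45.9 mg/L·hr

Trapezoidal AUC_0→4.75:
  [0→0.25]: (0.00+3.90)/2 × 0.25 = 0.4875
  [0.25→0.75]: (3.90+8.32)/2 × 0.5 = 3.055
  [0.75→2.75]: (8.32+8.50)/2 × 2 = 16.82
  [2.75→4.75]: (8.50+4.62)/2 × 2 = 13.12
  Sum = 33.4825 mg/L·hr
k_e = ln2 / t½ = 0.693147 / 1.86 = 0.3727 hr^-1
Extrapolated tail: C_last / k_e = 4.62 / 0.3727 = 12.396
AUC_0→∞ = 33.4825 + 12.396 = 45.8785 mg/L·hr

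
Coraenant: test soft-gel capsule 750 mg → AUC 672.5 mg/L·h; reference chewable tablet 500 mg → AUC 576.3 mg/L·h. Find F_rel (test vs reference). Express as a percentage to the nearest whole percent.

F_rel = (AUC_test/D_test) / (AUC_ref/D_ref)
      = (672.5/750) / (576.3/500)
      = 0.896667 / 1.1526 = 0.7780 = 77.80%

F_rel = 78%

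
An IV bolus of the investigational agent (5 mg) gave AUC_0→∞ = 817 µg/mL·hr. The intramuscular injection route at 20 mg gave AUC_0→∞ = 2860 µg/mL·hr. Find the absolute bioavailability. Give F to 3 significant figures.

F = (AUC_ev / D_ev) / (AUC_iv / D_iv)
  = (2860/20) / (817/5)
  = 143 / 163.4 = 0.8752

F = 0.875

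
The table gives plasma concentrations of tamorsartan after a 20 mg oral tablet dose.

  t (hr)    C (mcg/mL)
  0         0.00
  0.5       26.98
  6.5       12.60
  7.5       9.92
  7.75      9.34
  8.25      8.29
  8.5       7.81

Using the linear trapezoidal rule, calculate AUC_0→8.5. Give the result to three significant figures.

AUC = 146 mcg/mL·hr

Trapezoidal AUC_0→8.5:
  [0→0.5]: (0.00+26.98)/2 × 0.5 = 6.745
  [0.5→6.5]: (26.98+12.60)/2 × 6 = 118.74
  [6.5→7.5]: (12.60+9.92)/2 × 1 = 11.26
  [7.5→7.75]: (9.92+9.34)/2 × 0.25 = 2.4075
  [7.75→8.25]: (9.34+8.29)/2 × 0.5 = 4.4075
  [8.25→8.5]: (8.29+7.81)/2 × 0.25 = 2.0125
  Sum = 145.5725 mcg/mL·hr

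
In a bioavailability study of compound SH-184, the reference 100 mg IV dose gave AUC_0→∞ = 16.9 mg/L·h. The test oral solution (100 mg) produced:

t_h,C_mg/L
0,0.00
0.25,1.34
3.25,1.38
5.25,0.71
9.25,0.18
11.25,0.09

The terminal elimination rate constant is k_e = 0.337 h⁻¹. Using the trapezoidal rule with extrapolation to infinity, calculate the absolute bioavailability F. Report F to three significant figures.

Trapezoidal AUC_0→11.25 (oral solution):
  [0→0.25]: (0.00+1.34)/2 × 0.25 = 0.1675
  [0.25→3.25]: (1.34+1.38)/2 × 3 = 4.08
  [3.25→5.25]: (1.38+0.71)/2 × 2 = 2.09
  [5.25→9.25]: (0.71+0.18)/2 × 4 = 1.78
  [9.25→11.25]: (0.18+0.09)/2 × 2 = 0.27
  Sum = 8.3875 mg/L·h
Tail: C_last/k_e = 0.09/0.337 = 0.267
AUC_0→∞ (oral solution) = 8.3875 + 0.267 = 8.6545 mg/L·h
F = (AUC_ev/D_ev)/(AUC_iv/D_iv) = (8.6545/100)/(16.9/100) = 0.086545/0.169 = 0.5121

F = 0.512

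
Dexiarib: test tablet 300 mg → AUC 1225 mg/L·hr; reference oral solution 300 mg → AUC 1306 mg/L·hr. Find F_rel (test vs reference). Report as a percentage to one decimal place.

F_rel = 93.8%

F_rel = (AUC_test/D_test) / (AUC_ref/D_ref)
      = (1225/300) / (1306/300)
      = 4.08333 / 4.35333 = 0.9380 = 93.80%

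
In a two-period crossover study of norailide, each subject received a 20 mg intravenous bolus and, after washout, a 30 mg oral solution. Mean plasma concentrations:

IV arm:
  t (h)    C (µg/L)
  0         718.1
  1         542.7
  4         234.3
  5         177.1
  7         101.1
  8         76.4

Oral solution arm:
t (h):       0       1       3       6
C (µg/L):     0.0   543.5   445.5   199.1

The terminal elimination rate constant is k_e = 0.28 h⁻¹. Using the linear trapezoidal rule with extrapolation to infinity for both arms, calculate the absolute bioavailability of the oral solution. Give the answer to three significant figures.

Trapezoidal AUC_0→8 (IV):
  [0→1]: (718.1+542.7)/2 × 1 = 630.4
  [1→4]: (542.7+234.3)/2 × 3 = 1165.5
  [4→5]: (234.3+177.1)/2 × 1 = 205.7
  [5→7]: (177.1+101.1)/2 × 2 = 278.2
  [7→8]: (101.1+76.4)/2 × 1 = 88.75
  Sum = 2368.55 µg/L·h
IV tail: 76.4/0.28 = 272.857; AUC_iv,0→∞ = 2368.55 + 272.857 = 2641.407 µg/L·h
Trapezoidal AUC_0→6 (oral solution):
  [0→1]: (0.0+543.5)/2 × 1 = 271.75
  [1→3]: (543.5+445.5)/2 × 2 = 989.0
  [3→6]: (445.5+199.1)/2 × 3 = 966.9
  Sum = 2227.65 µg/L·h
oral solution tail: 199.1/0.28 = 711.071; AUC_ev,0→∞ = 2227.65 + 711.071 = 2938.721 µg/L·h
F = (AUC_ev/D_ev)/(AUC_iv/D_iv) = (2938.721/30)/(2641.407/20) = 97.9574/132.07035 = 0.7417

F = 0.742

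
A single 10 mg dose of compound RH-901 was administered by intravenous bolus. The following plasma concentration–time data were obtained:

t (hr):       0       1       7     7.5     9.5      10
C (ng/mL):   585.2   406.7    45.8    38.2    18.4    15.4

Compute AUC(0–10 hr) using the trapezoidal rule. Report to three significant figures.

Trapezoidal AUC_0→10:
  [0→1]: (585.2+406.7)/2 × 1 = 495.95
  [1→7]: (406.7+45.8)/2 × 6 = 1357.5
  [7→7.5]: (45.8+38.2)/2 × 0.5 = 21.0
  [7.5→9.5]: (38.2+18.4)/2 × 2 = 56.6
  [9.5→10]: (18.4+15.4)/2 × 0.5 = 8.45
  Sum = 1939.5 ng/mL·hr

AUC = 1940 ng/mL·hr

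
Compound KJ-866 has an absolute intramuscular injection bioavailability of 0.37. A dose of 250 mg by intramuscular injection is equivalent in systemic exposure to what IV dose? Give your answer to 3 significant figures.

Systemic exposure from an extravascular dose = F × D_ev, so the equivalent IV dose is F × D_ev.
D_iv = F × D_ev = 0.37 × 250 = 92.5 mg

D_iv = 92.5 mg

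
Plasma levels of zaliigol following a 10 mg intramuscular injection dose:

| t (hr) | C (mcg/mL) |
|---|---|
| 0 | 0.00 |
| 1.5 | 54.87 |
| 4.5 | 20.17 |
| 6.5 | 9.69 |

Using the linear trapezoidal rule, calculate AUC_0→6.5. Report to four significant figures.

Trapezoidal AUC_0→6.5:
  [0→1.5]: (0.00+54.87)/2 × 1.5 = 41.1525
  [1.5→4.5]: (54.87+20.17)/2 × 3 = 112.56
  [4.5→6.5]: (20.17+9.69)/2 × 2 = 29.86
  Sum = 183.5725 mcg/mL·hr

AUC = 183.6 mcg/mL·hr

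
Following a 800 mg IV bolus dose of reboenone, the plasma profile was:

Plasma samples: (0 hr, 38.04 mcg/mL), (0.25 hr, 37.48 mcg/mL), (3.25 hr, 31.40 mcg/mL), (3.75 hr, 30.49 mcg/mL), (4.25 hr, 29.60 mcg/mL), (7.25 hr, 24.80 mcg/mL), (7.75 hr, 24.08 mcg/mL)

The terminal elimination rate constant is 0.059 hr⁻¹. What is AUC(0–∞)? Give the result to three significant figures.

Trapezoidal AUC_0→7.75:
  [0→0.25]: (38.04+37.48)/2 × 0.25 = 9.44
  [0.25→3.25]: (37.48+31.40)/2 × 3 = 103.32
  [3.25→3.75]: (31.40+30.49)/2 × 0.5 = 15.4725
  [3.75→4.25]: (30.49+29.60)/2 × 0.5 = 15.0225
  [4.25→7.25]: (29.60+24.80)/2 × 3 = 81.6
  [7.25→7.75]: (24.80+24.08)/2 × 0.5 = 12.22
  Sum = 237.075 mcg/mL·hr
Extrapolated tail: C_last / k_e = 24.08 / 0.059 = 408.136
AUC_0→∞ = 237.075 + 408.136 = 645.211 mcg/mL·hr

AUC = 645 mcg/mL·hr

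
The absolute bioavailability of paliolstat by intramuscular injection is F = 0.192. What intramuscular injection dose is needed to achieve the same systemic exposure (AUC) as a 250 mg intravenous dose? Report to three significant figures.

For equal systemic exposure: F × D_ev = D_iv
D_ev = D_iv / F = 250 / 0.192 = 1302.08 mg

D_intramuscular = 1300 mg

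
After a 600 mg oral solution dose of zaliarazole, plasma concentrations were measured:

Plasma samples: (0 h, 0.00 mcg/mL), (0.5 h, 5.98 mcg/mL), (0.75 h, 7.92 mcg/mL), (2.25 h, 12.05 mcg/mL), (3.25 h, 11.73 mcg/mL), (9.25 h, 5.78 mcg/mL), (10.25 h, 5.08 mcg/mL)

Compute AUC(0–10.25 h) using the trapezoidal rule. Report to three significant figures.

Trapezoidal AUC_0→10.25:
  [0→0.5]: (0.00+5.98)/2 × 0.5 = 1.495
  [0.5→0.75]: (5.98+7.92)/2 × 0.25 = 1.7375
  [0.75→2.25]: (7.92+12.05)/2 × 1.5 = 14.9775
  [2.25→3.25]: (12.05+11.73)/2 × 1 = 11.89
  [3.25→9.25]: (11.73+5.78)/2 × 6 = 52.53
  [9.25→10.25]: (5.78+5.08)/2 × 1 = 5.43
  Sum = 88.06 mcg/mL·h

AUC = 88.1 mcg/mL·h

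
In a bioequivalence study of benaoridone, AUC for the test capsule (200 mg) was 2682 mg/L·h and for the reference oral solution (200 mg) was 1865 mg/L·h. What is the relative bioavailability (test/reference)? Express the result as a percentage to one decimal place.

F_rel = (AUC_test/D_test) / (AUC_ref/D_ref)
      = (2682/200) / (1865/200)
      = 13.41 / 9.325 = 1.4381 = 143.81%

F_rel = 143.8%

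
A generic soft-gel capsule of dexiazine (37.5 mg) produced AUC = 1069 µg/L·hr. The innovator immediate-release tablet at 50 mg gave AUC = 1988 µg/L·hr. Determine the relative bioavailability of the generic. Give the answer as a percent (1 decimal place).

F_rel = (AUC_test/D_test) / (AUC_ref/D_ref)
      = (1069/37.5) / (1988/50)
      = 28.5067 / 39.76 = 0.7170 = 71.70%

F_rel = 71.7%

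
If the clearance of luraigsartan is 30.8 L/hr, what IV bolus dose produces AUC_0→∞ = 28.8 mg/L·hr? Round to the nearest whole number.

Dose_iv = CL × AUC_0→∞
     = 30.8 × 28.8 = 887.04 mg

Dose = 887 mg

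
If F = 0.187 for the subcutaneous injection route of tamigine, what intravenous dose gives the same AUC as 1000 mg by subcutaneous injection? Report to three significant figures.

Systemic exposure from an extravascular dose = F × D_ev, so the equivalent IV dose is F × D_ev.
D_iv = F × D_ev = 0.187 × 1000 = 187 mg

D_iv = 187 mg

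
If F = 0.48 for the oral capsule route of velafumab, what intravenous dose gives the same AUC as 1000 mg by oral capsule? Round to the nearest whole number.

D_iv = 480 mg

Systemic exposure from an extravascular dose = F × D_ev, so the equivalent IV dose is F × D_ev.
D_iv = F × D_ev = 0.48 × 1000 = 480 mg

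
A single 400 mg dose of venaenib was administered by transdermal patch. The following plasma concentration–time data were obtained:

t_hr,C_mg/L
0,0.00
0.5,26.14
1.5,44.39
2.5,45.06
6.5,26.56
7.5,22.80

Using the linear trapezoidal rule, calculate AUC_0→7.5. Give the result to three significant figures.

AUC = 254 mg/L·hr

Trapezoidal AUC_0→7.5:
  [0→0.5]: (0.00+26.14)/2 × 0.5 = 6.535
  [0.5→1.5]: (26.14+44.39)/2 × 1 = 35.265
  [1.5→2.5]: (44.39+45.06)/2 × 1 = 44.725
  [2.5→6.5]: (45.06+26.56)/2 × 4 = 143.24
  [6.5→7.5]: (26.56+22.80)/2 × 1 = 24.68
  Sum = 254.445 mg/L·hr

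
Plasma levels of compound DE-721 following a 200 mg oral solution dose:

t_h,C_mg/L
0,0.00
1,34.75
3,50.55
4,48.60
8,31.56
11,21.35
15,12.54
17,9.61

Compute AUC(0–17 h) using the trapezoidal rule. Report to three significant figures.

AUC = 482 mg/L·h

Trapezoidal AUC_0→17:
  [0→1]: (0.00+34.75)/2 × 1 = 17.375
  [1→3]: (34.75+50.55)/2 × 2 = 85.3
  [3→4]: (50.55+48.60)/2 × 1 = 49.575
  [4→8]: (48.60+31.56)/2 × 4 = 160.32
  [8→11]: (31.56+21.35)/2 × 3 = 79.365
  [11→15]: (21.35+12.54)/2 × 4 = 67.78
  [15→17]: (12.54+9.61)/2 × 2 = 22.15
  Sum = 481.865 mg/L·h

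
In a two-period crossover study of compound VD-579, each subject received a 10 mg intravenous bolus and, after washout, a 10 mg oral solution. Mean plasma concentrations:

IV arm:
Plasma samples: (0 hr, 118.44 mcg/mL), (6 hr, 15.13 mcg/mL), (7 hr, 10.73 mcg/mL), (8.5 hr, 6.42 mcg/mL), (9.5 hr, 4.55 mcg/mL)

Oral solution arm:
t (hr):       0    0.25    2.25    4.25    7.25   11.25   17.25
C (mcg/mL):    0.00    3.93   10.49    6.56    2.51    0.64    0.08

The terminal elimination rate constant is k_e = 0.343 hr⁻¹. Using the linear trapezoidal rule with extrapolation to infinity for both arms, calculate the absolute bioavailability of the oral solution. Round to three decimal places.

Trapezoidal AUC_0→9.5 (IV):
  [0→6]: (118.44+15.13)/2 × 6 = 400.71
  [6→7]: (15.13+10.73)/2 × 1 = 12.93
  [7→8.5]: (10.73+6.42)/2 × 1.5 = 12.8625
  [8.5→9.5]: (6.42+4.55)/2 × 1 = 5.485
  Sum = 431.9875 mcg/mL·hr
IV tail: 4.55/0.343 = 13.265; AUC_iv,0→∞ = 431.9875 + 13.265 = 445.2525 mcg/mL·hr
Trapezoidal AUC_0→17.25 (oral solution):
  [0→0.25]: (0.00+3.93)/2 × 0.25 = 0.49125
  [0.25→2.25]: (3.93+10.49)/2 × 2 = 14.42
  [2.25→4.25]: (10.49+6.56)/2 × 2 = 17.05
  [4.25→7.25]: (6.56+2.51)/2 × 3 = 13.605
  [7.25→11.25]: (2.51+0.64)/2 × 4 = 6.3
  [11.25→17.25]: (0.64+0.08)/2 × 6 = 2.16
  Sum = 54.02625 mcg/mL·hr
oral solution tail: 0.08/0.343 = 0.233; AUC_ev,0→∞ = 54.02625 + 0.233 = 54.25925 mcg/mL·hr
F = (AUC_ev/D_ev)/(AUC_iv/D_iv) = (54.25925/10)/(445.2525/10) = 5.425925/44.52525 = 0.1219

F = 0.122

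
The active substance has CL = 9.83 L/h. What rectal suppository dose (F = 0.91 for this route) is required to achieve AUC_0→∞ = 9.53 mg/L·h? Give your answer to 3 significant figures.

Dose = CL × AUC_0→∞ / F
     = 9.83 × 9.53 / 0.91 = 102.945 mg

Dose = 103 mg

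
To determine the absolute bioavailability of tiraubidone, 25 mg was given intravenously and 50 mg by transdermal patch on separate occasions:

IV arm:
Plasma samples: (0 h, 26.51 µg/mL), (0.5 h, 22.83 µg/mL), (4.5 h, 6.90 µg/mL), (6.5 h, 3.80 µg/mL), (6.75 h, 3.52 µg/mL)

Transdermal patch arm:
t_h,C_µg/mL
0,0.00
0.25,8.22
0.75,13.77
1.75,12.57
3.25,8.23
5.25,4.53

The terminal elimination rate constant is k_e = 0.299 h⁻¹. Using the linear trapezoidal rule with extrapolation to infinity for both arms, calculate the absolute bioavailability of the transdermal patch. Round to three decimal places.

F = 0.332

Trapezoidal AUC_0→6.75 (IV):
  [0→0.5]: (26.51+22.83)/2 × 0.5 = 12.335
  [0.5→4.5]: (22.83+6.90)/2 × 4 = 59.46
  [4.5→6.5]: (6.90+3.80)/2 × 2 = 10.7
  [6.5→6.75]: (3.80+3.52)/2 × 0.25 = 0.915
  Sum = 83.41 µg/mL·h
IV tail: 3.52/0.299 = 11.773; AUC_iv,0→∞ = 83.41 + 11.773 = 95.183 µg/mL·h
Trapezoidal AUC_0→5.25 (transdermal patch):
  [0→0.25]: (0.00+8.22)/2 × 0.25 = 1.0275
  [0.25→0.75]: (8.22+13.77)/2 × 0.5 = 5.4975
  [0.75→1.75]: (13.77+12.57)/2 × 1 = 13.17
  [1.75→3.25]: (12.57+8.23)/2 × 1.5 = 15.6
  [3.25→5.25]: (8.23+4.53)/2 × 2 = 12.76
  Sum = 48.055 µg/mL·h
transdermal patch tail: 4.53/0.299 = 15.151; AUC_ev,0→∞ = 48.055 + 15.151 = 63.206 µg/mL·h
F = (AUC_ev/D_ev)/(AUC_iv/D_iv) = (63.206/50)/(95.183/25) = 1.26412/3.80732 = 0.3320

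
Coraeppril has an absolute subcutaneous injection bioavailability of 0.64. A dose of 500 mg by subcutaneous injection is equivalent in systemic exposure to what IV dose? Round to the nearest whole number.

D_iv = 320 mg

Systemic exposure from an extravascular dose = F × D_ev, so the equivalent IV dose is F × D_ev.
D_iv = F × D_ev = 0.64 × 500 = 320 mg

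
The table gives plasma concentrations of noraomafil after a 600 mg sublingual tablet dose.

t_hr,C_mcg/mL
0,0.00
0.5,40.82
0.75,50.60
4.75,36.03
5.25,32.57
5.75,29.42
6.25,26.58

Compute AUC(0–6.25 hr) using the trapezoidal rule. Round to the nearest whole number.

AUC = 242 mcg/mL·hr

Trapezoidal AUC_0→6.25:
  [0→0.5]: (0.00+40.82)/2 × 0.5 = 10.205
  [0.5→0.75]: (40.82+50.60)/2 × 0.25 = 11.4275
  [0.75→4.75]: (50.60+36.03)/2 × 4 = 173.26
  [4.75→5.25]: (36.03+32.57)/2 × 0.5 = 17.15
  [5.25→5.75]: (32.57+29.42)/2 × 0.5 = 15.4975
  [5.75→6.25]: (29.42+26.58)/2 × 0.5 = 14.0
  Sum = 241.54 mcg/mL·hr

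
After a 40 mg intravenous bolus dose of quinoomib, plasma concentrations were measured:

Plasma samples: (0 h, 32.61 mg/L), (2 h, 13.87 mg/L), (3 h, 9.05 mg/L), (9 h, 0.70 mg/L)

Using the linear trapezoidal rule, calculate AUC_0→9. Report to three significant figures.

Trapezoidal AUC_0→9:
  [0→2]: (32.61+13.87)/2 × 2 = 46.48
  [2→3]: (13.87+9.05)/2 × 1 = 11.46
  [3→9]: (9.05+0.70)/2 × 6 = 29.25
  Sum = 87.19 mg/L·h

AUC = 87.2 mg/L·h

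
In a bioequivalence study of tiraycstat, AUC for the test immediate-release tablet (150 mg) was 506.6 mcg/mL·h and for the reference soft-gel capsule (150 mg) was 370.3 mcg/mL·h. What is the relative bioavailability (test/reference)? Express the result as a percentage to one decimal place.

F_rel = (AUC_test/D_test) / (AUC_ref/D_ref)
      = (506.6/150) / (370.3/150)
      = 3.37733 / 2.46867 = 1.3681 = 136.81%

F_rel = 136.8%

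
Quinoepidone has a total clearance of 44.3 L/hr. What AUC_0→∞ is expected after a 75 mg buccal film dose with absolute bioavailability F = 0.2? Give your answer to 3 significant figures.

AUC_0→∞ = F × Dose / CL
        = 0.2 × 75 / 44.3 = 0.3386 mg/L·hr

AUC = 0.339 mg/L·hr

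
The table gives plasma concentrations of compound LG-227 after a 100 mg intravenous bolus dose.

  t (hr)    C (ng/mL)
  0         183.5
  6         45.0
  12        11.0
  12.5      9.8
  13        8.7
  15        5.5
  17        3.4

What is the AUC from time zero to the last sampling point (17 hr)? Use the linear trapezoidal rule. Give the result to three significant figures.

Trapezoidal AUC_0→17:
  [0→6]: (183.5+45.0)/2 × 6 = 685.5
  [6→12]: (45.0+11.0)/2 × 6 = 168.0
  [12→12.5]: (11.0+9.8)/2 × 0.5 = 5.2
  [12.5→13]: (9.8+8.7)/2 × 0.5 = 4.625
  [13→15]: (8.7+5.5)/2 × 2 = 14.2
  [15→17]: (5.5+3.4)/2 × 2 = 8.9
  Sum = 886.425 ng/mL·hr

AUC = 886 ng/mL·hr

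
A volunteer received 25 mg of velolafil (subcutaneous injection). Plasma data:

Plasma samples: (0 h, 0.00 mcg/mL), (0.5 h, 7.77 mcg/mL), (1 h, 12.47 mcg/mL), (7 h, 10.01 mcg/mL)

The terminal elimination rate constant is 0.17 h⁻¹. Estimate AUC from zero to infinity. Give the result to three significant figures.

AUC = 133 mcg/mL·h

Trapezoidal AUC_0→7:
  [0→0.5]: (0.00+7.77)/2 × 0.5 = 1.9425
  [0.5→1]: (7.77+12.47)/2 × 0.5 = 5.06
  [1→7]: (12.47+10.01)/2 × 6 = 67.44
  Sum = 74.4425 mcg/mL·h
Extrapolated tail: C_last / k_e = 10.01 / 0.17 = 58.882
AUC_0→∞ = 74.4425 + 58.882 = 133.3245 mcg/mL·h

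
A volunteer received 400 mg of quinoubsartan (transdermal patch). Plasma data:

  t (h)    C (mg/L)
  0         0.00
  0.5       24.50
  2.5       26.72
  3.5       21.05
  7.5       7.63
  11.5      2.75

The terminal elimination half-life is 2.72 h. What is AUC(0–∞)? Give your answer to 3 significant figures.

AUC = 170 mg/L·h

Trapezoidal AUC_0→11.5:
  [0→0.5]: (0.00+24.50)/2 × 0.5 = 6.125
  [0.5→2.5]: (24.50+26.72)/2 × 2 = 51.22
  [2.5→3.5]: (26.72+21.05)/2 × 1 = 23.885
  [3.5→7.5]: (21.05+7.63)/2 × 4 = 57.36
  [7.5→11.5]: (7.63+2.75)/2 × 4 = 20.76
  Sum = 159.35 mg/L·h
k_e = ln2 / t½ = 0.693147 / 2.72 = 0.2548 h^-1
Extrapolated tail: C_last / k_e = 2.75 / 0.2548 = 10.793
AUC_0→∞ = 159.35 + 10.793 = 170.143 mg/L·h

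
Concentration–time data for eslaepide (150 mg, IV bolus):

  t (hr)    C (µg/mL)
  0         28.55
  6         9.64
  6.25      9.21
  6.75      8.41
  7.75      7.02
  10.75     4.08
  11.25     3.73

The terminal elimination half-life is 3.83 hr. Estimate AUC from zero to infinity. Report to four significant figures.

Trapezoidal AUC_0→11.25:
  [0→6]: (28.55+9.64)/2 × 6 = 114.57
  [6→6.25]: (9.64+9.21)/2 × 0.25 = 2.35625
  [6.25→6.75]: (9.21+8.41)/2 × 0.5 = 4.405
  [6.75→7.75]: (8.41+7.02)/2 × 1 = 7.715
  [7.75→10.75]: (7.02+4.08)/2 × 3 = 16.65
  [10.75→11.25]: (4.08+3.73)/2 × 0.5 = 1.9525
  Sum = 147.64875 µg/mL·hr
k_e = ln2 / t½ = 0.693147 / 3.83 = 0.1810 hr^-1
Extrapolated tail: C_last / k_e = 3.73 / 0.181 = 20.608
AUC_0→∞ = 147.64875 + 20.608 = 168.25675 µg/mL·hr

AUC = 168.3 µg/mL·hr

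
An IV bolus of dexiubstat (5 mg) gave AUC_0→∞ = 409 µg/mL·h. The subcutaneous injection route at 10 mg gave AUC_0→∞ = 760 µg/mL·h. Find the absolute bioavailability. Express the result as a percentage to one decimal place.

F = (AUC_ev / D_ev) / (AUC_iv / D_iv)
  = (760/10) / (409/5)
  = 76 / 81.8 = 0.9291
  = 92.91%

F = 92.9%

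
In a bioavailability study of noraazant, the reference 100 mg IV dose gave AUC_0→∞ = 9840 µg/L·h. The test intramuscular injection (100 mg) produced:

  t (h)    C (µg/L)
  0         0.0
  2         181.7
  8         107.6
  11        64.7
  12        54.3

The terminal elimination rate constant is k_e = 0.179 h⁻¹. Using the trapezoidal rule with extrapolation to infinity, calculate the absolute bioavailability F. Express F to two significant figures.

F = 0.17

Trapezoidal AUC_0→12 (intramuscular injection):
  [0→2]: (0.0+181.7)/2 × 2 = 181.7
  [2→8]: (181.7+107.6)/2 × 6 = 867.9
  [8→11]: (107.6+64.7)/2 × 3 = 258.45
  [11→12]: (64.7+54.3)/2 × 1 = 59.5
  Sum = 1367.55 µg/L·h
Tail: C_last/k_e = 54.3/0.179 = 303.352
AUC_0→∞ (intramuscular injection) = 1367.55 + 303.352 = 1670.902 µg/L·h
F = (AUC_ev/D_ev)/(AUC_iv/D_iv) = (1670.902/100)/(9840/100) = 16.70902/98.4 = 0.1698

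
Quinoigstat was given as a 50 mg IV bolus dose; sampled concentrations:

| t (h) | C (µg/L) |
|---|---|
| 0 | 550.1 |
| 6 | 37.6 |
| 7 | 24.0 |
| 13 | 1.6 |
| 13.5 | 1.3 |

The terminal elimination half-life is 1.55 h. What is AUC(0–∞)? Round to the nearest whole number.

AUC = 1874 µg/L·h

Trapezoidal AUC_0→13.5:
  [0→6]: (550.1+37.6)/2 × 6 = 1763.1
  [6→7]: (37.6+24.0)/2 × 1 = 30.8
  [7→13]: (24.0+1.6)/2 × 6 = 76.8
  [13→13.5]: (1.6+1.3)/2 × 0.5 = 0.725
  Sum = 1871.425 µg/L·h
k_e = ln2 / t½ = 0.693147 / 1.55 = 0.4472 h^-1
Extrapolated tail: C_last / k_e = 1.3 / 0.4472 = 2.907
AUC_0→∞ = 1871.425 + 2.907 = 1874.332 µg/L·h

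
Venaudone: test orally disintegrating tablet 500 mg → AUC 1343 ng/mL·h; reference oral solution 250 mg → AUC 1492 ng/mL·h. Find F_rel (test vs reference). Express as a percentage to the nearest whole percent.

F_rel = (AUC_test/D_test) / (AUC_ref/D_ref)
      = (1343/500) / (1492/250)
      = 2.686 / 5.968 = 0.4501 = 45.01%

F_rel = 45%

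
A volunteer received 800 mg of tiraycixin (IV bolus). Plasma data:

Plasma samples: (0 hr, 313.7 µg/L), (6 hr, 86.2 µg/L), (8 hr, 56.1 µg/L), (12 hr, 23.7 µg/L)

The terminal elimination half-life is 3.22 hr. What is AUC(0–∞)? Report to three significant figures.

AUC = 1610 µg/L·hr

Trapezoidal AUC_0→12:
  [0→6]: (313.7+86.2)/2 × 6 = 1199.7
  [6→8]: (86.2+56.1)/2 × 2 = 142.3
  [8→12]: (56.1+23.7)/2 × 4 = 159.6
  Sum = 1501.6 µg/L·hr
k_e = ln2 / t½ = 0.693147 / 3.22 = 0.2153 hr^-1
Extrapolated tail: C_last / k_e = 23.7 / 0.2153 = 110.079
AUC_0→∞ = 1501.6 + 110.079 = 1611.679 µg/L·hr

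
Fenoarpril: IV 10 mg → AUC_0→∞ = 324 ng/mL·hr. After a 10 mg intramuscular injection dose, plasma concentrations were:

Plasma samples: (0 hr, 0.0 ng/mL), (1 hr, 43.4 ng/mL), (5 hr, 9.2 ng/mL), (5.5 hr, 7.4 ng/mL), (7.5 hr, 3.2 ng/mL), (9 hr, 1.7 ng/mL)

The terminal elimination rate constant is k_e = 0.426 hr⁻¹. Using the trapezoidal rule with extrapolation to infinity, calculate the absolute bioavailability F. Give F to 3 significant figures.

Trapezoidal AUC_0→9 (intramuscular injection):
  [0→1]: (0.0+43.4)/2 × 1 = 21.7
  [1→5]: (43.4+9.2)/2 × 4 = 105.2
  [5→5.5]: (9.2+7.4)/2 × 0.5 = 4.15
  [5.5→7.5]: (7.4+3.2)/2 × 2 = 10.6
  [7.5→9]: (3.2+1.7)/2 × 1.5 = 3.675
  Sum = 145.325 ng/mL·hr
Tail: C_last/k_e = 1.7/0.426 = 3.991
AUC_0→∞ (intramuscular injection) = 145.325 + 3.991 = 149.316 ng/mL·hr
F = (AUC_ev/D_ev)/(AUC_iv/D_iv) = (149.316/10)/(324/10) = 14.9316/32.4 = 0.4609

F = 0.461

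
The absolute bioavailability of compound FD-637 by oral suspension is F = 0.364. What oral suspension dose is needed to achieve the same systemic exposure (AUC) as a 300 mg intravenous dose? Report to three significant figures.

D_oral = 824 mg

For equal systemic exposure: F × D_ev = D_iv
D_ev = D_iv / F = 300 / 0.364 = 824.176 mg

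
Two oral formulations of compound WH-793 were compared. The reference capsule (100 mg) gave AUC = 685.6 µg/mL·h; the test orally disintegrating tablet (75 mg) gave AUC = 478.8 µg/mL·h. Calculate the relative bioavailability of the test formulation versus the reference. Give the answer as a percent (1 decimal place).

F_rel = 93.1%

F_rel = (AUC_test/D_test) / (AUC_ref/D_ref)
      = (478.8/75) / (685.6/100)
      = 6.384 / 6.856 = 0.9312 = 93.12%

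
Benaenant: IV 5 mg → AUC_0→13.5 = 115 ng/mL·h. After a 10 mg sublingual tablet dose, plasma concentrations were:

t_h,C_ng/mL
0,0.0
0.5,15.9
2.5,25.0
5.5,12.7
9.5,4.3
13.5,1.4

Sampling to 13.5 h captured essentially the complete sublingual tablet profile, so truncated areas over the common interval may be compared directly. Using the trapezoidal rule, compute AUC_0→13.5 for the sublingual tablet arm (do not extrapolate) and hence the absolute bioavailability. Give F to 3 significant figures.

Trapezoidal AUC_0→13.5 (sublingual tablet):
  [0→0.5]: (0.0+15.9)/2 × 0.5 = 3.975
  [0.5→2.5]: (15.9+25.0)/2 × 2 = 40.9
  [2.5→5.5]: (25.0+12.7)/2 × 3 = 56.55
  [5.5→9.5]: (12.7+4.3)/2 × 4 = 34.0
  [9.5→13.5]: (4.3+1.4)/2 × 4 = 11.4
  Sum = 146.825 ng/mL·h
F = (AUC_ev/D_ev)/(AUC_iv/D_iv) = (146.825/10)/(115/5) = 14.6825/23 = 0.6384

F = 0.638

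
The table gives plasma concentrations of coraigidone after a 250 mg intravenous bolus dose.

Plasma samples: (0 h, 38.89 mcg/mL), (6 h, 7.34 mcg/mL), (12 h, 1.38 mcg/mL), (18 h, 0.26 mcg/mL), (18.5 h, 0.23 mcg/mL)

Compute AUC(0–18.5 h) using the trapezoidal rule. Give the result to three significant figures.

AUC = 170 mcg/mL·h

Trapezoidal AUC_0→18.5:
  [0→6]: (38.89+7.34)/2 × 6 = 138.69
  [6→12]: (7.34+1.38)/2 × 6 = 26.16
  [12→18]: (1.38+0.26)/2 × 6 = 4.92
  [18→18.5]: (0.26+0.23)/2 × 0.5 = 0.1225
  Sum = 169.8925 mcg/mL·h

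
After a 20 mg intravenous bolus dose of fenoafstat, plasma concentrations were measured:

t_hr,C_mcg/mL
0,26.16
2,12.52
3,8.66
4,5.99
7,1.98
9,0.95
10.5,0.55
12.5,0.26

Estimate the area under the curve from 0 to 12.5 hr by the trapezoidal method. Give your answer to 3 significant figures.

AUC = 73.4 mcg/mL·hr

Trapezoidal AUC_0→12.5:
  [0→2]: (26.16+12.52)/2 × 2 = 38.68
  [2→3]: (12.52+8.66)/2 × 1 = 10.59
  [3→4]: (8.66+5.99)/2 × 1 = 7.325
  [4→7]: (5.99+1.98)/2 × 3 = 11.955
  [7→9]: (1.98+0.95)/2 × 2 = 2.93
  [9→10.5]: (0.95+0.55)/2 × 1.5 = 1.125
  [10.5→12.5]: (0.55+0.26)/2 × 2 = 0.81
  Sum = 73.415 mcg/mL·hr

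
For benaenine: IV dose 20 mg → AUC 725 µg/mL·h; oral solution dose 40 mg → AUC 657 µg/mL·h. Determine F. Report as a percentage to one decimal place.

F = (AUC_ev / D_ev) / (AUC_iv / D_iv)
  = (657/40) / (725/20)
  = 16.425 / 36.25 = 0.4531
  = 45.31%

F = 45.3%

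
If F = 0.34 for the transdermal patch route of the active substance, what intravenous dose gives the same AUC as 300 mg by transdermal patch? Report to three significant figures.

D_iv = 102 mg

Systemic exposure from an extravascular dose = F × D_ev, so the equivalent IV dose is F × D_ev.
D_iv = F × D_ev = 0.34 × 300 = 102 mg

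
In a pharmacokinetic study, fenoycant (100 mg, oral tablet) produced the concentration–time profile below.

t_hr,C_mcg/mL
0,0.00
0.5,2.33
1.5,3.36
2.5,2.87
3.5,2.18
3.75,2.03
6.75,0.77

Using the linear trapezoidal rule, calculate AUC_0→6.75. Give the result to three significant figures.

AUC = 13.8 mcg/mL·hr

Trapezoidal AUC_0→6.75:
  [0→0.5]: (0.00+2.33)/2 × 0.5 = 0.5825
  [0.5→1.5]: (2.33+3.36)/2 × 1 = 2.845
  [1.5→2.5]: (3.36+2.87)/2 × 1 = 3.115
  [2.5→3.5]: (2.87+2.18)/2 × 1 = 2.525
  [3.5→3.75]: (2.18+2.03)/2 × 0.25 = 0.52625
  [3.75→6.75]: (2.03+0.77)/2 × 3 = 4.2
  Sum = 13.79375 mcg/mL·hr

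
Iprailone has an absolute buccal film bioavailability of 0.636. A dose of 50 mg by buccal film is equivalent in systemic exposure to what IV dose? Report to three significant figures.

D_iv = 31.8 mg

Systemic exposure from an extravascular dose = F × D_ev, so the equivalent IV dose is F × D_ev.
D_iv = F × D_ev = 0.636 × 50 = 31.8 mg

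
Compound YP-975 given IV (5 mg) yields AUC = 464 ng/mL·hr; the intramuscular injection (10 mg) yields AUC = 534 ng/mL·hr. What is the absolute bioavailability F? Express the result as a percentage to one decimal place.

F = 57.5%

F = (AUC_ev / D_ev) / (AUC_iv / D_iv)
  = (534/10) / (464/5)
  = 53.4 / 92.8 = 0.5754
  = 57.54%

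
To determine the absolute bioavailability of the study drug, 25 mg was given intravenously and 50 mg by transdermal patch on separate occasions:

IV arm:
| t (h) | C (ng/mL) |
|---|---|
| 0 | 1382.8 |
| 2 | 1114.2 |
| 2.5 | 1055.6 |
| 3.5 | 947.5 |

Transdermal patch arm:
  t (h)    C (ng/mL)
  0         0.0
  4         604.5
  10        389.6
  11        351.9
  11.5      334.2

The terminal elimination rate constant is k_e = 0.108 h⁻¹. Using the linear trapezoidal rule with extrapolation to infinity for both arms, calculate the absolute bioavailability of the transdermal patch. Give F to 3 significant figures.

F = 0.305

Trapezoidal AUC_0→3.5 (IV):
  [0→2]: (1382.8+1114.2)/2 × 2 = 2497.0
  [2→2.5]: (1114.2+1055.6)/2 × 0.5 = 542.45
  [2.5→3.5]: (1055.6+947.5)/2 × 1 = 1001.55
  Sum = 4041.0 ng/mL·h
IV tail: 947.5/0.108 = 8773.148; AUC_iv,0→∞ = 4041.0 + 8773.148 = 12814.148 ng/mL·h
Trapezoidal AUC_0→11.5 (transdermal patch):
  [0→4]: (0.0+604.5)/2 × 4 = 1209.0
  [4→10]: (604.5+389.6)/2 × 6 = 2982.3
  [10→11]: (389.6+351.9)/2 × 1 = 370.75
  [11→11.5]: (351.9+334.2)/2 × 0.5 = 171.525
  Sum = 4733.575 ng/mL·h
transdermal patch tail: 334.2/0.108 = 3094.444; AUC_ev,0→∞ = 4733.575 + 3094.444 = 7828.019 ng/mL·h
F = (AUC_ev/D_ev)/(AUC_iv/D_iv) = (7828.019/50)/(12814.148/25) = 156.56038/512.56592 = 0.3054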